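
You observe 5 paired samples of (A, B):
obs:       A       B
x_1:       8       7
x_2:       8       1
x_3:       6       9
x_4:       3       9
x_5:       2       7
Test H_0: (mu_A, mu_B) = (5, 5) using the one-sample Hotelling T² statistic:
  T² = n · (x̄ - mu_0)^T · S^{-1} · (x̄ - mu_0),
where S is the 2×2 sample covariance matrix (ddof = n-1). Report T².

Step 1 — sample mean vector:
  mean(A) = (8 + 8 + 6 + 3 + 2) / 5 = 27/5 = 5.4
  mean(B) = (7 + 1 + 9 + 9 + 7) / 5 = 33/5 = 6.6
  x̄ = (5.4, 6.6),  deviation x̄ - mu_0 = (5.4, 6.6) - (5, 5) = (0.4, 1.6).

Step 2 — sample covariance matrix, S[i,j] = (1/(n-1)) · Σ_k (x_{k,i} - mean_i) · (x_{k,j} - mean_j), divisor n-1 = 4:
  S[A,A] = ((2.6)·(2.6) + (2.6)·(2.6) + (0.6)·(0.6) + (-2.4)·(-2.4) + (-3.4)·(-3.4)) / 4 = 31.2/4 = 7.8
  S[A,B] = ((2.6)·(0.4) + (2.6)·(-5.6) + (0.6)·(2.4) + (-2.4)·(2.4) + (-3.4)·(0.4)) / 4 = -19.2/4 = -4.8
  S[B,B] = ((0.4)·(0.4) + (-5.6)·(-5.6) + (2.4)·(2.4) + (2.4)·(2.4) + (0.4)·(0.4)) / 4 = 43.2/4 = 10.8
  S = [[7.8, -4.8],
 [-4.8, 10.8]].

Step 3 — invert S. det(S) = 7.8·10.8 - (-4.8)² = 61.2.
  S^{-1} = (1/det) · [[d, -b], [-b, a]] = [[0.1765, 0.0784],
 [0.0784, 0.1275]].

Step 4 — quadratic form (x̄ - mu_0)^T · S^{-1} · (x̄ - mu_0):
  S^{-1} · (x̄ - mu_0) = (0.1961, 0.2353),
  (x̄ - mu_0)^T · [...] = (0.4)·(0.1961) + (1.6)·(0.2353) = 0.4549.

Step 5 — scale by n: T² = 5 · 0.4549 = 2.2745.

T² ≈ 2.2745


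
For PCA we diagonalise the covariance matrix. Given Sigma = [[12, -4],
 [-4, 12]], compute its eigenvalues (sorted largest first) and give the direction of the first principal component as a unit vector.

Step 1 — characteristic polynomial of 2×2 Sigma:
  det(Sigma - λI) = λ² - trace · λ + det = 0.
  trace = 12 + 12 = 24, det = 12·12 - (-4)² = 128.
Step 2 — discriminant:
  Δ = trace² - 4·det = 576 - 512 = 64.
Step 3 — eigenvalues:
  λ = (trace ± √Δ)/2 = (24 ± 8)/2,
  λ_1 = 16,  λ_2 = 8.

Step 4 — unit eigenvector for λ_1: solve (Sigma - λ_1 I)v = 0. First row:
  (12 - 16)·v_x + (-4)·v_y = 0, i.e. (-4)·v_x + (-4)·v_y = 0,
  so v ∝ (b, λ_1 - a) = (-4, 4); multiply by -1 so the first entry is positive: u = (4, -4).
  ||u|| = √((4)² + (-4)²) = √(32) ≈ 5.6569,
  v_1 = u/||u|| ≈ (0.7071, -0.7071) (||v_1|| = 1).

λ_1 = 16,  λ_2 = 8;  v_1 ≈ (0.7071, -0.7071)


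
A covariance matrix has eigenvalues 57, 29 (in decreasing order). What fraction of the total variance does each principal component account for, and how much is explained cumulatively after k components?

Step 1 — total variance = trace(Sigma) = Σ λ_i = 57 + 29 = 86.

Step 2 — fraction explained by component i = λ_i / Σ λ:
  PC1: 57/86 = 0.6628
  PC2: 29/86 = 0.3372

Step 3 — cumulative fraction after k components = (λ_1 + ... + λ_k) / Σ λ:
  k = 1: 57/86 = 0.6628
  k = 2: (57 + 29)/86 = 86/86 = 1

Summary (fraction, with percent):

explained: PC1 0.6628 (66.28%), PC2 0.3372 (33.72%);  cumulative: 0.6628, 1


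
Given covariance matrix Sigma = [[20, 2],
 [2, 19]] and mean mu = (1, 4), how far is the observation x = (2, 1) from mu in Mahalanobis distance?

Step 1 — centre the observation: (x - mu) = (1, -3).

Step 2 — invert Sigma. det(Sigma) = 20·19 - (2)² = 376.
  Sigma^{-1} = (1/det) · [[d, -b], [-b, a]] = [[0.0505, -0.0053],
 [-0.0053, 0.0532]].

Step 3 — form the quadratic (x - mu)^T · Sigma^{-1} · (x - mu):
  Sigma^{-1} · (x - mu) = (0.0665, -0.1649).
  (x - mu)^T · [Sigma^{-1} · (x - mu)] = (1)·(0.0665) + (-3)·(-0.1649) = 0.5612.

Step 4 — take square root: d = √(0.5612) ≈ 0.7491.

d(x, mu) = √(0.5612) ≈ 0.7491


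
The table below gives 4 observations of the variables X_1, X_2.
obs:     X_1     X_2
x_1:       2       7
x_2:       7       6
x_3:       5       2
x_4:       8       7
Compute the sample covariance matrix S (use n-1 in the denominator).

Step 1 — column means:
  mean(X_1) = (2 + 7 + 5 + 8) / 4 = 22/4 = 5.5
  mean(X_2) = (7 + 6 + 2 + 7) / 4 = 22/4 = 5.5

Step 2 — sample covariance S[i,j] = (1/(n-1)) · Σ_k (x_{k,i} - mean_i) · (x_{k,j} - mean_j), with n-1 = 3.
  S[X_1,X_1] = ((-3.5)·(-3.5) + (1.5)·(1.5) + (-0.5)·(-0.5) + (2.5)·(2.5)) / 3 = 21/3 = 7
  S[X_1,X_2] = ((-3.5)·(1.5) + (1.5)·(0.5) + (-0.5)·(-3.5) + (2.5)·(1.5)) / 3 = 1/3 = 0.3333
  S[X_2,X_2] = ((1.5)·(1.5) + (0.5)·(0.5) + (-3.5)·(-3.5) + (1.5)·(1.5)) / 3 = 17/3 = 5.6667

S is symmetric (S[j,i] = S[i,j]). Assembling:

S = [[7, 0.3333],
 [0.3333, 5.6667]]


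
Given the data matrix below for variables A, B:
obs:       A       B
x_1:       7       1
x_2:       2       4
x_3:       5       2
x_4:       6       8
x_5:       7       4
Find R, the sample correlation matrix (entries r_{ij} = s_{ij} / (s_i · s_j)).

Step 1 — column means:
  mean(A) = (7 + 2 + 5 + 6 + 7) / 5 = 27/5 = 5.4
  mean(B) = (1 + 4 + 2 + 8 + 4) / 5 = 19/5 = 3.8

Step 2 — sample variances and covariances s[i,j] = (1/(n-1)) · Σ_k (x_{k,i} - mean_i) · (x_{k,j} - mean_j), with n-1 = 4:
  s[A,A] = ((1.6)·(1.6) + (-3.4)·(-3.4) + (-0.4)·(-0.4) + (0.6)·(0.6) + (1.6)·(1.6)) / 4 = 17.2/4 = 4.3
  s[A,B] = ((1.6)·(-2.8) + (-3.4)·(0.2) + (-0.4)·(-1.8) + (0.6)·(4.2) + (1.6)·(0.2)) / 4 = -1.6/4 = -0.4
  s[B,B] = ((-2.8)·(-2.8) + (0.2)·(0.2) + (-1.8)·(-1.8) + (4.2)·(4.2) + (0.2)·(0.2)) / 4 = 28.8/4 = 7.2
  Sample standard deviations s_i = √(s[i,i]):
  s(A) = √(4.3) = 2.0736
  s(B) = √(7.2) = 2.6833

Step 3 — r_{ij} = s_{ij} / (s_i · s_j):
  r[A,A] = 1 (diagonal).
  r[A,B] = -0.4 / (2.0736 · 2.6833) = -0.4 / 5.5642 = -0.0719
  r[B,B] = 1 (diagonal).

R is symmetric with unit diagonal. Assembling:

R = [[1, -0.0719],
 [-0.0719, 1]]


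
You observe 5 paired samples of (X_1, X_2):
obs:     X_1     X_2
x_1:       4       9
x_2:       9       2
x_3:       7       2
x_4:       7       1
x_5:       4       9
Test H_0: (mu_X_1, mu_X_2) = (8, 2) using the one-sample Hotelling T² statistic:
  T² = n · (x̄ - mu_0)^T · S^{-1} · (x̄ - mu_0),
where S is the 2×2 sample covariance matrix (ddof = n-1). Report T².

Step 1 — sample mean vector:
  mean(X_1) = (4 + 9 + 7 + 7 + 4) / 5 = 31/5 = 6.2
  mean(X_2) = (9 + 2 + 2 + 1 + 9) / 5 = 23/5 = 4.6
  x̄ = (6.2, 4.6),  deviation x̄ - mu_0 = (6.2, 4.6) - (8, 2) = (-1.8, 2.6).

Step 2 — sample covariance matrix, S[i,j] = (1/(n-1)) · Σ_k (x_{k,i} - mean_i) · (x_{k,j} - mean_j), divisor n-1 = 4:
  S[X_1,X_1] = ((-2.2)·(-2.2) + (2.8)·(2.8) + (0.8)·(0.8) + (0.8)·(0.8) + (-2.2)·(-2.2)) / 4 = 18.8/4 = 4.7
  S[X_1,X_2] = ((-2.2)·(4.4) + (2.8)·(-2.6) + (0.8)·(-2.6) + (0.8)·(-3.6) + (-2.2)·(4.4)) / 4 = -31.6/4 = -7.9
  S[X_2,X_2] = ((4.4)·(4.4) + (-2.6)·(-2.6) + (-2.6)·(-2.6) + (-3.6)·(-3.6) + (4.4)·(4.4)) / 4 = 65.2/4 = 16.3
  S = [[4.7, -7.9],
 [-7.9, 16.3]].

Step 3 — invert S. det(S) = 4.7·16.3 - (-7.9)² = 14.2.
  S^{-1} = (1/det) · [[d, -b], [-b, a]] = [[1.1479, 0.5563],
 [0.5563, 0.331]].

Step 4 — quadratic form (x̄ - mu_0)^T · S^{-1} · (x̄ - mu_0):
  S^{-1} · (x̄ - mu_0) = (-0.6197, -0.1408),
  (x̄ - mu_0)^T · [...] = (-1.8)·(-0.6197) + (2.6)·(-0.1408) = 0.7493.

Step 5 — scale by n: T² = 5 · 0.7493 = 3.7465.

T² ≈ 3.7465


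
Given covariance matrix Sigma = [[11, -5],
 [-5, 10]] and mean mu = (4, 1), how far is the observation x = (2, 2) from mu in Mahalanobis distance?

Step 1 — centre the observation: (x - mu) = (-2, 1).

Step 2 — invert Sigma. det(Sigma) = 11·10 - (-5)² = 85.
  Sigma^{-1} = (1/det) · [[d, -b], [-b, a]] = [[0.1176, 0.0588],
 [0.0588, 0.1294]].

Step 3 — form the quadratic (x - mu)^T · Sigma^{-1} · (x - mu):
  Sigma^{-1} · (x - mu) = (-0.1765, 0.0118).
  (x - mu)^T · [Sigma^{-1} · (x - mu)] = (-2)·(-0.1765) + (1)·(0.0118) = 0.3647.

Step 4 — take square root: d = √(0.3647) ≈ 0.6039.

d(x, mu) = √(0.3647) ≈ 0.6039


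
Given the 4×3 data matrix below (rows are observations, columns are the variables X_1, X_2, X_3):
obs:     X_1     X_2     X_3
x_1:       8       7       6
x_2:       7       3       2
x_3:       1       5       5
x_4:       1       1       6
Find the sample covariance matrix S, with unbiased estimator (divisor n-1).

Step 1 — column means:
  mean(X_1) = (8 + 7 + 1 + 1) / 4 = 17/4 = 4.25
  mean(X_2) = (7 + 3 + 5 + 1) / 4 = 16/4 = 4
  mean(X_3) = (6 + 2 + 5 + 6) / 4 = 19/4 = 4.75

Step 2 — sample covariance S[i,j] = (1/(n-1)) · Σ_k (x_{k,i} - mean_i) · (x_{k,j} - mean_j), with n-1 = 3.
  S[X_1,X_1] = ((3.75)·(3.75) + (2.75)·(2.75) + (-3.25)·(-3.25) + (-3.25)·(-3.25)) / 3 = 42.75/3 = 14.25
  S[X_1,X_2] = ((3.75)·(3) + (2.75)·(-1) + (-3.25)·(1) + (-3.25)·(-3)) / 3 = 15/3 = 5
  S[X_1,X_3] = ((3.75)·(1.25) + (2.75)·(-2.75) + (-3.25)·(0.25) + (-3.25)·(1.25)) / 3 = -7.75/3 = -2.5833
  S[X_2,X_2] = ((3)·(3) + (-1)·(-1) + (1)·(1) + (-3)·(-3)) / 3 = 20/3 = 6.6667
  S[X_2,X_3] = ((3)·(1.25) + (-1)·(-2.75) + (1)·(0.25) + (-3)·(1.25)) / 3 = 3/3 = 1
  S[X_3,X_3] = ((1.25)·(1.25) + (-2.75)·(-2.75) + (0.25)·(0.25) + (1.25)·(1.25)) / 3 = 10.75/3 = 3.5833

S is symmetric (S[j,i] = S[i,j]). Assembling:

S = [[14.25, 5, -2.5833],
 [5, 6.6667, 1],
 [-2.5833, 1, 3.5833]]


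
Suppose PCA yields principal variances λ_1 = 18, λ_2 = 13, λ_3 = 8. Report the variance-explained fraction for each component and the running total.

Step 1 — total variance = trace(Sigma) = Σ λ_i = 18 + 13 + 8 = 39.

Step 2 — fraction explained by component i = λ_i / Σ λ:
  PC1: 18/39 = 0.4615
  PC2: 13/39 = 0.3333
  PC3: 8/39 = 0.2051

Step 3 — cumulative fraction after k components = (λ_1 + ... + λ_k) / Σ λ:
  k = 1: 18/39 = 0.4615
  k = 2: (18 + 13)/39 = 31/39 = 0.7949
  k = 3: (18 + 13 + 8)/39 = 39/39 = 1

Summary (fraction, with percent):

explained: PC1 0.4615 (46.15%), PC2 0.3333 (33.33%), PC3 0.2051 (20.51%);  cumulative: 0.4615, 0.7949, 1


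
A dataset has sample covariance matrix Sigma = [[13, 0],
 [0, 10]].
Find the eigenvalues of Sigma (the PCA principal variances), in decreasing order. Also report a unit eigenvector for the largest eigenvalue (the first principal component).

Step 1 — characteristic polynomial of 2×2 Sigma:
  det(Sigma - λI) = λ² - trace · λ + det = 0.
  trace = 13 + 10 = 23, det = 13·10 - (0)² = 130.
Step 2 — discriminant:
  Δ = trace² - 4·det = 529 - 520 = 9.
Step 3 — eigenvalues:
  λ = (trace ± √Δ)/2 = (23 ± 3)/2,
  λ_1 = 13,  λ_2 = 10.

Step 4 — unit eigenvector for λ_1: Sigma is diagonal, so its eigenvectors are the coordinate axes. λ_1 = 13 is the diagonal entry on the first coordinate axis, hence
  v_1 = (1, 0) (||v_1|| = 1).

λ_1 = 13,  λ_2 = 10;  v_1 ≈ (1, 0)


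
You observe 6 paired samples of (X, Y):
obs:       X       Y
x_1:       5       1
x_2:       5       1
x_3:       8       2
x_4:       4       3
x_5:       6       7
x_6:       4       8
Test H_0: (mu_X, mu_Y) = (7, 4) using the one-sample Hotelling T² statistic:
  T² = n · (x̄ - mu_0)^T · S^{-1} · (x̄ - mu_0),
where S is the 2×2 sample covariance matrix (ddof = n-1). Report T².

Step 1 — sample mean vector:
  mean(X) = (5 + 5 + 8 + 4 + 6 + 4) / 6 = 32/6 = 5.3333
  mean(Y) = (1 + 1 + 2 + 3 + 7 + 8) / 6 = 22/6 = 3.6667
  x̄ = (5.3333, 3.6667),  deviation x̄ - mu_0 = (5.3333, 3.6667) - (7, 4) = (-1.6667, -0.3333).

Step 2 — sample covariance matrix, S[i,j] = (1/(n-1)) · Σ_k (x_{k,i} - mean_i) · (x_{k,j} - mean_j), divisor n-1 = 5:
  S[X,X] = ((-0.3333)·(-0.3333) + (-0.3333)·(-0.3333) + (2.6667)·(2.6667) + (-1.3333)·(-1.3333) + (0.6667)·(0.6667) + (-1.3333)·(-1.3333)) / 5 = 11.3333/5 = 2.2667
  S[X,Y] = ((-0.3333)·(-2.6667) + (-0.3333)·(-2.6667) + (2.6667)·(-1.6667) + (-1.3333)·(-0.6667) + (0.6667)·(3.3333) + (-1.3333)·(4.3333)) / 5 = -5.3333/5 = -1.0667
  S[Y,Y] = ((-2.6667)·(-2.6667) + (-2.6667)·(-2.6667) + (-1.6667)·(-1.6667) + (-0.6667)·(-0.6667) + (3.3333)·(3.3333) + (4.3333)·(4.3333)) / 5 = 47.3333/5 = 9.4667
  S = [[2.2667, -1.0667],
 [-1.0667, 9.4667]].

Step 3 — invert S. det(S) = 2.2667·9.4667 - (-1.0667)² = 20.32.
  S^{-1} = (1/det) · [[d, -b], [-b, a]] = [[0.4659, 0.0525],
 [0.0525, 0.1115]].

Step 4 — quadratic form (x̄ - mu_0)^T · S^{-1} · (x̄ - mu_0):
  S^{-1} · (x̄ - mu_0) = (-0.794, -0.1247),
  (x̄ - mu_0)^T · [...] = (-1.6667)·(-0.794) + (-0.3333)·(-0.1247) = 1.3648.

Step 5 — scale by n: T² = 6 · 1.3648 = 8.189.

T² ≈ 8.189


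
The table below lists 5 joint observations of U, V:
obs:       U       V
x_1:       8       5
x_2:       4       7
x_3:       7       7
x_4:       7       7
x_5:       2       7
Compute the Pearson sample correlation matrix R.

Step 1 — column means:
  mean(U) = (8 + 4 + 7 + 7 + 2) / 5 = 28/5 = 5.6
  mean(V) = (5 + 7 + 7 + 7 + 7) / 5 = 33/5 = 6.6

Step 2 — sample variances and covariances s[i,j] = (1/(n-1)) · Σ_k (x_{k,i} - mean_i) · (x_{k,j} - mean_j), with n-1 = 4:
  s[U,U] = ((2.4)·(2.4) + (-1.6)·(-1.6) + (1.4)·(1.4) + (1.4)·(1.4) + (-3.6)·(-3.6)) / 4 = 25.2/4 = 6.3
  s[U,V] = ((2.4)·(-1.6) + (-1.6)·(0.4) + (1.4)·(0.4) + (1.4)·(0.4) + (-3.6)·(0.4)) / 4 = -4.8/4 = -1.2
  s[V,V] = ((-1.6)·(-1.6) + (0.4)·(0.4) + (0.4)·(0.4) + (0.4)·(0.4) + (0.4)·(0.4)) / 4 = 3.2/4 = 0.8
  Sample standard deviations s_i = √(s[i,i]):
  s(U) = √(6.3) = 2.51
  s(V) = √(0.8) = 0.8944

Step 3 — r_{ij} = s_{ij} / (s_i · s_j):
  r[U,U] = 1 (diagonal).
  r[U,V] = -1.2 / (2.51 · 0.8944) = -1.2 / 2.245 = -0.5345
  r[V,V] = 1 (diagonal).

R is symmetric with unit diagonal. Assembling:

R = [[1, -0.5345],
 [-0.5345, 1]]


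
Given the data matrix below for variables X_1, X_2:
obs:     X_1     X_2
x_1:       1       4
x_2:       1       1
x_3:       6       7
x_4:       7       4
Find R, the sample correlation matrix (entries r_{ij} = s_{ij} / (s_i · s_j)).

Step 1 — column means:
  mean(X_1) = (1 + 1 + 6 + 7) / 4 = 15/4 = 3.75
  mean(X_2) = (4 + 1 + 7 + 4) / 4 = 16/4 = 4

Step 2 — sample variances and covariances s[i,j] = (1/(n-1)) · Σ_k (x_{k,i} - mean_i) · (x_{k,j} - mean_j), with n-1 = 3:
  s[X_1,X_1] = ((-2.75)·(-2.75) + (-2.75)·(-2.75) + (2.25)·(2.25) + (3.25)·(3.25)) / 3 = 30.75/3 = 10.25
  s[X_1,X_2] = ((-2.75)·(0) + (-2.75)·(-3) + (2.25)·(3) + (3.25)·(0)) / 3 = 15/3 = 5
  s[X_2,X_2] = ((0)·(0) + (-3)·(-3) + (3)·(3) + (0)·(0)) / 3 = 18/3 = 6
  Sample standard deviations s_i = √(s[i,i]):
  s(X_1) = √(10.25) = 3.2016
  s(X_2) = √(6) = 2.4495

Step 3 — r_{ij} = s_{ij} / (s_i · s_j):
  r[X_1,X_1] = 1 (diagonal).
  r[X_1,X_2] = 5 / (3.2016 · 2.4495) = 5 / 7.8422 = 0.6376
  r[X_2,X_2] = 1 (diagonal).

R is symmetric with unit diagonal. Assembling:

R = [[1, 0.6376],
 [0.6376, 1]]


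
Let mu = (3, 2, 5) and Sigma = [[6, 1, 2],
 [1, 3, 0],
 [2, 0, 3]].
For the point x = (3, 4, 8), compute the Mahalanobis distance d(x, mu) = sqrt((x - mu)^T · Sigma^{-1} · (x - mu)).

Step 1 — centre the observation: (x - mu) = (0, 2, 3).

Step 2 — invert Sigma (cofactor / det for 3×3, or solve directly):
  Sigma^{-1} = [[0.2308, -0.0769, -0.1538],
 [-0.0769, 0.359, 0.0513],
 [-0.1538, 0.0513, 0.4359]].

Step 3 — form the quadratic (x - mu)^T · Sigma^{-1} · (x - mu):
  Sigma^{-1} · (x - mu) = (-0.6154, 0.8718, 1.4103).
  (x - mu)^T · [Sigma^{-1} · (x - mu)] = (0)·(-0.6154) + (2)·(0.8718) + (3)·(1.4103) = 5.9744.

Step 4 — take square root: d = √(5.9744) ≈ 2.4443.

d(x, mu) = √(5.9744) ≈ 2.4443


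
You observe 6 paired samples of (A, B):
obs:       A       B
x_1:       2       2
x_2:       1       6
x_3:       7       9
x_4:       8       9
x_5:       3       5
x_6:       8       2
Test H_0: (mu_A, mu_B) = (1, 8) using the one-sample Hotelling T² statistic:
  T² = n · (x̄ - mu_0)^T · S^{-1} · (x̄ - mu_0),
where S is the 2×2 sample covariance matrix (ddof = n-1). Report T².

Step 1 — sample mean vector:
  mean(A) = (2 + 1 + 7 + 8 + 3 + 8) / 6 = 29/6 = 4.8333
  mean(B) = (2 + 6 + 9 + 9 + 5 + 2) / 6 = 33/6 = 5.5
  x̄ = (4.8333, 5.5),  deviation x̄ - mu_0 = (4.8333, 5.5) - (1, 8) = (3.8333, -2.5).

Step 2 — sample covariance matrix, S[i,j] = (1/(n-1)) · Σ_k (x_{k,i} - mean_i) · (x_{k,j} - mean_j), divisor n-1 = 5:
  S[A,A] = ((-2.8333)·(-2.8333) + (-3.8333)·(-3.8333) + (2.1667)·(2.1667) + (3.1667)·(3.1667) + (-1.8333)·(-1.8333) + (3.1667)·(3.1667)) / 5 = 50.8333/5 = 10.1667
  S[A,B] = ((-2.8333)·(-3.5) + (-3.8333)·(0.5) + (2.1667)·(3.5) + (3.1667)·(3.5) + (-1.8333)·(-0.5) + (3.1667)·(-3.5)) / 5 = 16.5/5 = 3.3
  S[B,B] = ((-3.5)·(-3.5) + (0.5)·(0.5) + (3.5)·(3.5) + (3.5)·(3.5) + (-0.5)·(-0.5) + (-3.5)·(-3.5)) / 5 = 49.5/5 = 9.9
  S = [[10.1667, 3.3],
 [3.3, 9.9]].

Step 3 — invert S. det(S) = 10.1667·9.9 - (3.3)² = 89.76.
  S^{-1} = (1/det) · [[d, -b], [-b, a]] = [[0.1103, -0.0368],
 [-0.0368, 0.1133]].

Step 4 — quadratic form (x̄ - mu_0)^T · S^{-1} · (x̄ - mu_0):
  S^{-1} · (x̄ - mu_0) = (0.5147, -0.4241),
  (x̄ - mu_0)^T · [...] = (3.8333)·(0.5147) + (-2.5)·(-0.4241) = 3.0333.

Step 5 — scale by n: T² = 6 · 3.0333 = 18.1996.

T² ≈ 18.1996


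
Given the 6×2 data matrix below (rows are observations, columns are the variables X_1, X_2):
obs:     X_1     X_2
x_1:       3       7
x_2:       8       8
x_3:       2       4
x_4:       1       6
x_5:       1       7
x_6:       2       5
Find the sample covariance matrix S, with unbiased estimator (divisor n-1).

Step 1 — column means:
  mean(X_1) = (3 + 8 + 2 + 1 + 1 + 2) / 6 = 17/6 = 2.8333
  mean(X_2) = (7 + 8 + 4 + 6 + 7 + 5) / 6 = 37/6 = 6.1667

Step 2 — sample covariance S[i,j] = (1/(n-1)) · Σ_k (x_{k,i} - mean_i) · (x_{k,j} - mean_j), with n-1 = 5.
  S[X_1,X_1] = ((0.1667)·(0.1667) + (5.1667)·(5.1667) + (-0.8333)·(-0.8333) + (-1.8333)·(-1.8333) + (-1.8333)·(-1.8333) + (-0.8333)·(-0.8333)) / 5 = 34.8333/5 = 6.9667
  S[X_1,X_2] = ((0.1667)·(0.8333) + (5.1667)·(1.8333) + (-0.8333)·(-2.1667) + (-1.8333)·(-0.1667) + (-1.8333)·(0.8333) + (-0.8333)·(-1.1667)) / 5 = 11.1667/5 = 2.2333
  S[X_2,X_2] = ((0.8333)·(0.8333) + (1.8333)·(1.8333) + (-2.1667)·(-2.1667) + (-0.1667)·(-0.1667) + (0.8333)·(0.8333) + (-1.1667)·(-1.1667)) / 5 = 10.8333/5 = 2.1667

S is symmetric (S[j,i] = S[i,j]). Assembling:

S = [[6.9667, 2.2333],
 [2.2333, 2.1667]]


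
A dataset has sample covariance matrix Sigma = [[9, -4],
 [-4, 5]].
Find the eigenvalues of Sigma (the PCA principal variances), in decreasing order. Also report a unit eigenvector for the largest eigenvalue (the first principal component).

Step 1 — characteristic polynomial of 2×2 Sigma:
  det(Sigma - λI) = λ² - trace · λ + det = 0.
  trace = 9 + 5 = 14, det = 9·5 - (-4)² = 29.
Step 2 — discriminant:
  Δ = trace² - 4·det = 196 - 116 = 80.
Step 3 — eigenvalues:
  λ = (trace ± √Δ)/2 = (14 ± 8.9443)/2,
  λ_1 = 11.4721,  λ_2 = 2.5279.

Step 4 — unit eigenvector for λ_1: solve (Sigma - λ_1 I)v = 0. First row:
  (9 - 11.4721)·v_x + (-4)·v_y = 0, i.e. (-2.4721)·v_x + (-4)·v_y = 0,
  so v ∝ (b, λ_1 - a) = (-4, 2.4721); multiply by -1 so the first entry is positive: u = (4, -2.4721).
  ||u|| = √((4)² + (-2.4721)²) = √(22.1115) ≈ 4.7023,
  v_1 = u/||u|| ≈ (0.8507, -0.5257) (||v_1|| = 1).

λ_1 = 11.4721,  λ_2 = 2.5279;  v_1 ≈ (0.8507, -0.5257)


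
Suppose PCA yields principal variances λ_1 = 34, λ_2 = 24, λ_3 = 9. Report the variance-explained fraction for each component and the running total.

Step 1 — total variance = trace(Sigma) = Σ λ_i = 34 + 24 + 9 = 67.

Step 2 — fraction explained by component i = λ_i / Σ λ:
  PC1: 34/67 = 0.5075
  PC2: 24/67 = 0.3582
  PC3: 9/67 = 0.1343

Step 3 — cumulative fraction after k components = (λ_1 + ... + λ_k) / Σ λ:
  k = 1: 34/67 = 0.5075
  k = 2: (34 + 24)/67 = 58/67 = 0.8657
  k = 3: (34 + 24 + 9)/67 = 67/67 = 1

Summary (fraction, with percent):

explained: PC1 0.5075 (50.75%), PC2 0.3582 (35.82%), PC3 0.1343 (13.43%);  cumulative: 0.5075, 0.8657, 1


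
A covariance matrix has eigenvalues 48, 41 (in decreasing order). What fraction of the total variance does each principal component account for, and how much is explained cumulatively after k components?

Step 1 — total variance = trace(Sigma) = Σ λ_i = 48 + 41 = 89.

Step 2 — fraction explained by component i = λ_i / Σ λ:
  PC1: 48/89 = 0.5393
  PC2: 41/89 = 0.4607

Step 3 — cumulative fraction after k components = (λ_1 + ... + λ_k) / Σ λ:
  k = 1: 48/89 = 0.5393
  k = 2: (48 + 41)/89 = 89/89 = 1

Summary (fraction, with percent):

explained: PC1 0.5393 (53.93%), PC2 0.4607 (46.07%);  cumulative: 0.5393, 1


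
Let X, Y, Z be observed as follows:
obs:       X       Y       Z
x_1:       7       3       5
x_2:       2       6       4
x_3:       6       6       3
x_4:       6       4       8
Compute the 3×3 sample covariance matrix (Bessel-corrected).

Step 1 — column means:
  mean(X) = (7 + 2 + 6 + 6) / 4 = 21/4 = 5.25
  mean(Y) = (3 + 6 + 6 + 4) / 4 = 19/4 = 4.75
  mean(Z) = (5 + 4 + 3 + 8) / 4 = 20/4 = 5

Step 2 — sample covariance S[i,j] = (1/(n-1)) · Σ_k (x_{k,i} - mean_i) · (x_{k,j} - mean_j), with n-1 = 3.
  S[X,X] = ((1.75)·(1.75) + (-3.25)·(-3.25) + (0.75)·(0.75) + (0.75)·(0.75)) / 3 = 14.75/3 = 4.9167
  S[X,Y] = ((1.75)·(-1.75) + (-3.25)·(1.25) + (0.75)·(1.25) + (0.75)·(-0.75)) / 3 = -6.75/3 = -2.25
  S[X,Z] = ((1.75)·(0) + (-3.25)·(-1) + (0.75)·(-2) + (0.75)·(3)) / 3 = 4/3 = 1.3333
  S[Y,Y] = ((-1.75)·(-1.75) + (1.25)·(1.25) + (1.25)·(1.25) + (-0.75)·(-0.75)) / 3 = 6.75/3 = 2.25
  S[Y,Z] = ((-1.75)·(0) + (1.25)·(-1) + (1.25)·(-2) + (-0.75)·(3)) / 3 = -6/3 = -2
  S[Z,Z] = ((0)·(0) + (-1)·(-1) + (-2)·(-2) + (3)·(3)) / 3 = 14/3 = 4.6667

S is symmetric (S[j,i] = S[i,j]). Assembling:

S = [[4.9167, -2.25, 1.3333],
 [-2.25, 2.25, -2],
 [1.3333, -2, 4.6667]]


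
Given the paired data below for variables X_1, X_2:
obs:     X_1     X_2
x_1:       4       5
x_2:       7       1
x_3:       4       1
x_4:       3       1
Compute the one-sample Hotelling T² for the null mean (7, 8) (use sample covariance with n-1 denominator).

Step 1 — sample mean vector:
  mean(X_1) = (4 + 7 + 4 + 3) / 4 = 18/4 = 4.5
  mean(X_2) = (5 + 1 + 1 + 1) / 4 = 8/4 = 2
  x̄ = (4.5, 2),  deviation x̄ - mu_0 = (4.5, 2) - (7, 8) = (-2.5, -6).

Step 2 — sample covariance matrix, S[i,j] = (1/(n-1)) · Σ_k (x_{k,i} - mean_i) · (x_{k,j} - mean_j), divisor n-1 = 3:
  S[X_1,X_1] = ((-0.5)·(-0.5) + (2.5)·(2.5) + (-0.5)·(-0.5) + (-1.5)·(-1.5)) / 3 = 9/3 = 3
  S[X_1,X_2] = ((-0.5)·(3) + (2.5)·(-1) + (-0.5)·(-1) + (-1.5)·(-1)) / 3 = -2/3 = -0.6667
  S[X_2,X_2] = ((3)·(3) + (-1)·(-1) + (-1)·(-1) + (-1)·(-1)) / 3 = 12/3 = 4
  S = [[3, -0.6667],
 [-0.6667, 4]].

Step 3 — invert S. det(S) = 3·4 - (-0.6667)² = 11.5556.
  S^{-1} = (1/det) · [[d, -b], [-b, a]] = [[0.3462, 0.0577],
 [0.0577, 0.2596]].

Step 4 — quadratic form (x̄ - mu_0)^T · S^{-1} · (x̄ - mu_0):
  S^{-1} · (x̄ - mu_0) = (-1.2115, -1.7019),
  (x̄ - mu_0)^T · [...] = (-2.5)·(-1.2115) + (-6)·(-1.7019) = 13.2404.

Step 5 — scale by n: T² = 4 · 13.2404 = 52.9615.

T² ≈ 52.9615


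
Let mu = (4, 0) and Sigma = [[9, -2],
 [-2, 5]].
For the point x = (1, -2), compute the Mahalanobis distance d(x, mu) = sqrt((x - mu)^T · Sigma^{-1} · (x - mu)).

Step 1 — centre the observation: (x - mu) = (-3, -2).

Step 2 — invert Sigma. det(Sigma) = 9·5 - (-2)² = 41.
  Sigma^{-1} = (1/det) · [[d, -b], [-b, a]] = [[0.122, 0.0488],
 [0.0488, 0.2195]].

Step 3 — form the quadratic (x - mu)^T · Sigma^{-1} · (x - mu):
  Sigma^{-1} · (x - mu) = (-0.4634, -0.5854).
  (x - mu)^T · [Sigma^{-1} · (x - mu)] = (-3)·(-0.4634) + (-2)·(-0.5854) = 2.561.

Step 4 — take square root: d = √(2.561) ≈ 1.6003.

d(x, mu) = √(2.561) ≈ 1.6003


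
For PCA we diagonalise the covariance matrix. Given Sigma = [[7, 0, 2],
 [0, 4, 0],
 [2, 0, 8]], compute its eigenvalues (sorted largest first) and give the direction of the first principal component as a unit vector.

Step 1 — characteristic polynomial p(λ) = det(λI - Sigma) = λ³ - tr·λ² + c_1·λ - det, where tr = trace, c_1 = sum of the principal 2×2 minors, det = det(Sigma):
  tr = 7 + 4 + 8 = 19,
  c_1 = (7·4 - (0)²) + (7·8 - (2)²) + (4·8 - (0)²) = 28 + 52 + 32 = 112,
  det = 7·(4·8 - (0)²) - (0)·((0)·8 - (0)·(2)) + (2)·((0)·(0) - 4·(2)) = 7·(32) - (0)·(0) + (2)·(-8) = 208.
  So p(λ) = λ³ - 19λ² + 112λ - 208.
Step 2 — look for an integer root (rational root theorem: any rational root is an integer divisor of 208). Testing λ = 4:
  p(4) = 64 - 304 + 448 - 208 = 0  ✓
  Dividing out (λ - 4): p(λ) = (λ - 4)(λ² - 15λ + 52).
Step 3 — remaining eigenvalues from the quadratic λ² - 15λ + 52 = 0:
  Δ = 15² - 4·52 = 225 - 208 = 17,  λ = (15 ± √17)/2 = (15 ± 4.1231)/2 ≈ 9.5616 or 5.4384.
  Sorted: λ_1 = 9.5616,  λ_2 = 5.4384,  λ_3 = 4  (check: sum = 19 = tr ✓).

Step 4 — unit eigenvector for λ_1 ≈ 9.5616: v spans the null space of (Sigma - λ_1 I), whose rows are
  r_1 = (-2.5616, 0, 2),  r_2 = (0, -5.5616, 0),  r_3 = (2, 0, -1.5616).
  v is orthogonal to every row, so take v ∝ r_1 × r_2 = ((0)·(0) - (2)·(-5.5616), (2)·(0) - (-2.5616)·(0), (-2.5616)·(-5.5616) - (0)·(0)) ≈ (11.1231, 0, 14.2462).
  Let u = (11.1231, 0, 14.2462).
  ||u|| = √((11.1231)² + (0)² + (14.2462)²) = √(326.678) ≈ 18.0742,  v_1 = u/||u|| ≈ (0.6154, 0, 0.7882) (||v_1|| = 1).

λ_1 = 9.5616,  λ_2 = 5.4384,  λ_3 = 4;  v_1 ≈ (0.6154, 0, 0.7882)


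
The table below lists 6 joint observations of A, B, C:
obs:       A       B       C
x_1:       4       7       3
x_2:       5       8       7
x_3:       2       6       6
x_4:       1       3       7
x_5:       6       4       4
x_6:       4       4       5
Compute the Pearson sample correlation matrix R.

Step 1 — column means:
  mean(A) = (4 + 5 + 2 + 1 + 6 + 4) / 6 = 22/6 = 3.6667
  mean(B) = (7 + 8 + 6 + 3 + 4 + 4) / 6 = 32/6 = 5.3333
  mean(C) = (3 + 7 + 6 + 7 + 4 + 5) / 6 = 32/6 = 5.3333

Step 2 — sample variances and covariances s[i,j] = (1/(n-1)) · Σ_k (x_{k,i} - mean_i) · (x_{k,j} - mean_j), with n-1 = 5:
  s[A,A] = ((0.3333)·(0.3333) + (1.3333)·(1.3333) + (-1.6667)·(-1.6667) + (-2.6667)·(-2.6667) + (2.3333)·(2.3333) + (0.3333)·(0.3333)) / 5 = 17.3333/5 = 3.4667
  s[A,B] = ((0.3333)·(1.6667) + (1.3333)·(2.6667) + (-1.6667)·(0.6667) + (-2.6667)·(-2.3333) + (2.3333)·(-1.3333) + (0.3333)·(-1.3333)) / 5 = 5.6667/5 = 1.1333
  s[A,C] = ((0.3333)·(-2.3333) + (1.3333)·(1.6667) + (-1.6667)·(0.6667) + (-2.6667)·(1.6667) + (2.3333)·(-1.3333) + (0.3333)·(-0.3333)) / 5 = -7.3333/5 = -1.4667
  s[B,B] = ((1.6667)·(1.6667) + (2.6667)·(2.6667) + (0.6667)·(0.6667) + (-2.3333)·(-2.3333) + (-1.3333)·(-1.3333) + (-1.3333)·(-1.3333)) / 5 = 19.3333/5 = 3.8667
  s[B,C] = ((1.6667)·(-2.3333) + (2.6667)·(1.6667) + (0.6667)·(0.6667) + (-2.3333)·(1.6667) + (-1.3333)·(-1.3333) + (-1.3333)·(-0.3333)) / 5 = -0.6667/5 = -0.1333
  s[C,C] = ((-2.3333)·(-2.3333) + (1.6667)·(1.6667) + (0.6667)·(0.6667) + (1.6667)·(1.6667) + (-1.3333)·(-1.3333) + (-0.3333)·(-0.3333)) / 5 = 13.3333/5 = 2.6667
  Sample standard deviations s_i = √(s[i,i]):
  s(A) = √(3.4667) = 1.8619
  s(B) = √(3.8667) = 1.9664
  s(C) = √(2.6667) = 1.633

Step 3 — r_{ij} = s_{ij} / (s_i · s_j):
  r[A,A] = 1 (diagonal).
  r[A,B] = 1.1333 / (1.8619 · 1.9664) = 1.1333 / 3.6612 = 0.3096
  r[A,C] = -1.4667 / (1.8619 · 1.633) = -1.4667 / 3.0405 = -0.4824
  r[B,B] = 1 (diagonal).
  r[B,C] = -0.1333 / (1.9664 · 1.633) = -0.1333 / 3.2111 = -0.0415
  r[C,C] = 1 (diagonal).

R is symmetric with unit diagonal. Assembling:

R = [[1, 0.3096, -0.4824],
 [0.3096, 1, -0.0415],
 [-0.4824, -0.0415, 1]]


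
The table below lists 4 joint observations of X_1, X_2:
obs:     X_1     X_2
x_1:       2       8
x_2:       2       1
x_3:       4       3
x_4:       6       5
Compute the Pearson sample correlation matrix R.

Step 1 — column means:
  mean(X_1) = (2 + 2 + 4 + 6) / 4 = 14/4 = 3.5
  mean(X_2) = (8 + 1 + 3 + 5) / 4 = 17/4 = 4.25

Step 2 — sample variances and covariances s[i,j] = (1/(n-1)) · Σ_k (x_{k,i} - mean_i) · (x_{k,j} - mean_j), with n-1 = 3:
  s[X_1,X_1] = ((-1.5)·(-1.5) + (-1.5)·(-1.5) + (0.5)·(0.5) + (2.5)·(2.5)) / 3 = 11/3 = 3.6667
  s[X_1,X_2] = ((-1.5)·(3.75) + (-1.5)·(-3.25) + (0.5)·(-1.25) + (2.5)·(0.75)) / 3 = 0.5/3 = 0.1667
  s[X_2,X_2] = ((3.75)·(3.75) + (-3.25)·(-3.25) + (-1.25)·(-1.25) + (0.75)·(0.75)) / 3 = 26.75/3 = 8.9167
  Sample standard deviations s_i = √(s[i,i]):
  s(X_1) = √(3.6667) = 1.9149
  s(X_2) = √(8.9167) = 2.9861

Step 3 — r_{ij} = s_{ij} / (s_i · s_j):
  r[X_1,X_1] = 1 (diagonal).
  r[X_1,X_2] = 0.1667 / (1.9149 · 2.9861) = 0.1667 / 5.7179 = 0.0291
  r[X_2,X_2] = 1 (diagonal).

R is symmetric with unit diagonal. Assembling:

R = [[1, 0.0291],
 [0.0291, 1]]


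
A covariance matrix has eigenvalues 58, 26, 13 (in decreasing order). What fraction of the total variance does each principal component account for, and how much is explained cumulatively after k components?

Step 1 — total variance = trace(Sigma) = Σ λ_i = 58 + 26 + 13 = 97.

Step 2 — fraction explained by component i = λ_i / Σ λ:
  PC1: 58/97 = 0.5979
  PC2: 26/97 = 0.268
  PC3: 13/97 = 0.134

Step 3 — cumulative fraction after k components = (λ_1 + ... + λ_k) / Σ λ:
  k = 1: 58/97 = 0.5979
  k = 2: (58 + 26)/97 = 84/97 = 0.866
  k = 3: (58 + 26 + 13)/97 = 97/97 = 1

Summary (fraction, with percent):

explained: PC1 0.5979 (59.79%), PC2 0.268 (26.8%), PC3 0.134 (13.4%);  cumulative: 0.5979, 0.866, 1


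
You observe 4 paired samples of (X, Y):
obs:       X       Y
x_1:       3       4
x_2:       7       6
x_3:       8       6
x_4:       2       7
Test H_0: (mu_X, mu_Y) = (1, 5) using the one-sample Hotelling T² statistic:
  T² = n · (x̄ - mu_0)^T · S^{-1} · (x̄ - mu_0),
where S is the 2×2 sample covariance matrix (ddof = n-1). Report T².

Step 1 — sample mean vector:
  mean(X) = (3 + 7 + 8 + 2) / 4 = 20/4 = 5
  mean(Y) = (4 + 6 + 6 + 7) / 4 = 23/4 = 5.75
  x̄ = (5, 5.75),  deviation x̄ - mu_0 = (5, 5.75) - (1, 5) = (4, 0.75).

Step 2 — sample covariance matrix, S[i,j] = (1/(n-1)) · Σ_k (x_{k,i} - mean_i) · (x_{k,j} - mean_j), divisor n-1 = 3:
  S[X,X] = ((-2)·(-2) + (2)·(2) + (3)·(3) + (-3)·(-3)) / 3 = 26/3 = 8.6667
  S[X,Y] = ((-2)·(-1.75) + (2)·(0.25) + (3)·(0.25) + (-3)·(1.25)) / 3 = 1/3 = 0.3333
  S[Y,Y] = ((-1.75)·(-1.75) + (0.25)·(0.25) + (0.25)·(0.25) + (1.25)·(1.25)) / 3 = 4.75/3 = 1.5833
  S = [[8.6667, 0.3333],
 [0.3333, 1.5833]].

Step 3 — invert S. det(S) = 8.6667·1.5833 - (0.3333)² = 13.6111.
  S^{-1} = (1/det) · [[d, -b], [-b, a]] = [[0.1163, -0.0245],
 [-0.0245, 0.6367]].

Step 4 — quadratic form (x̄ - mu_0)^T · S^{-1} · (x̄ - mu_0):
  S^{-1} · (x̄ - mu_0) = (0.4469, 0.3796),
  (x̄ - mu_0)^T · [...] = (4)·(0.4469) + (0.75)·(0.3796) = 2.0724.

Step 5 — scale by n: T² = 4 · 2.0724 = 8.2898.

T² ≈ 8.2898


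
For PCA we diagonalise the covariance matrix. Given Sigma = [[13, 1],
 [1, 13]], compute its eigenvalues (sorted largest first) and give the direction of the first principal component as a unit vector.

Step 1 — characteristic polynomial of 2×2 Sigma:
  det(Sigma - λI) = λ² - trace · λ + det = 0.
  trace = 13 + 13 = 26, det = 13·13 - (1)² = 168.
Step 2 — discriminant:
  Δ = trace² - 4·det = 676 - 672 = 4.
Step 3 — eigenvalues:
  λ = (trace ± √Δ)/2 = (26 ± 2)/2,
  λ_1 = 14,  λ_2 = 12.

Step 4 — unit eigenvector for λ_1: solve (Sigma - λ_1 I)v = 0. First row:
  (13 - 14)·v_x + (1)·v_y = 0, i.e. (-1)·v_x + (1)·v_y = 0,
  so v ∝ (b, λ_1 - a) = (1, 1) = u.
  ||u|| = √((1)² + (1)²) = √(2) ≈ 1.4142,
  v_1 = u/||u|| ≈ (0.7071, 0.7071) (||v_1|| = 1).

λ_1 = 14,  λ_2 = 12;  v_1 ≈ (0.7071, 0.7071)


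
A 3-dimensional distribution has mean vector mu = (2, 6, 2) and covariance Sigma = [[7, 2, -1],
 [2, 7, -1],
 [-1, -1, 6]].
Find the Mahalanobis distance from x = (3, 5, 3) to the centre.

Step 1 — centre the observation: (x - mu) = (1, -1, 1).

Step 2 — invert Sigma (cofactor / det for 3×3, or solve directly):
  Sigma^{-1} = [[0.1577, -0.0423, 0.0192],
 [-0.0423, 0.1577, 0.0192],
 [0.0192, 0.0192, 0.1731]].

Step 3 — form the quadratic (x - mu)^T · Sigma^{-1} · (x - mu):
  Sigma^{-1} · (x - mu) = (0.2192, -0.1808, 0.1731).
  (x - mu)^T · [Sigma^{-1} · (x - mu)] = (1)·(0.2192) + (-1)·(-0.1808) + (1)·(0.1731) = 0.5731.

Step 4 — take square root: d = √(0.5731) ≈ 0.757.

d(x, mu) = √(0.5731) ≈ 0.757


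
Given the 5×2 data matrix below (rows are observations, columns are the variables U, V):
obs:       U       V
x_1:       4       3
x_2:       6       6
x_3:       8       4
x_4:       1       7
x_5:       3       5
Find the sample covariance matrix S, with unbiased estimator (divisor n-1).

Step 1 — column means:
  mean(U) = (4 + 6 + 8 + 1 + 3) / 5 = 22/5 = 4.4
  mean(V) = (3 + 6 + 4 + 7 + 5) / 5 = 25/5 = 5

Step 2 — sample covariance S[i,j] = (1/(n-1)) · Σ_k (x_{k,i} - mean_i) · (x_{k,j} - mean_j), with n-1 = 4.
  S[U,U] = ((-0.4)·(-0.4) + (1.6)·(1.6) + (3.6)·(3.6) + (-3.4)·(-3.4) + (-1.4)·(-1.4)) / 4 = 29.2/4 = 7.3
  S[U,V] = ((-0.4)·(-2) + (1.6)·(1) + (3.6)·(-1) + (-3.4)·(2) + (-1.4)·(0)) / 4 = -8/4 = -2
  S[V,V] = ((-2)·(-2) + (1)·(1) + (-1)·(-1) + (2)·(2) + (0)·(0)) / 4 = 10/4 = 2.5

S is symmetric (S[j,i] = S[i,j]). Assembling:

S = [[7.3, -2],
 [-2, 2.5]]


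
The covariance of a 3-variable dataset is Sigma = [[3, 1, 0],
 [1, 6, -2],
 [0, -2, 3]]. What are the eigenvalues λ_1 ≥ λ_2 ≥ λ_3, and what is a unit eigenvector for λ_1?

Step 1 — characteristic polynomial p(λ) = det(λI - Sigma) = λ³ - tr·λ² + c_1·λ - det, where tr = trace, c_1 = sum of the principal 2×2 minors, det = det(Sigma):
  tr = 3 + 6 + 3 = 12,
  c_1 = (3·6 - (1)²) + (3·3 - (0)²) + (6·3 - (-2)²) = 17 + 9 + 14 = 40,
  det = 3·(6·3 - (-2)²) - (1)·((1)·3 - (-2)·(0)) + (0)·((1)·(-2) - 6·(0)) = 3·(14) - (1)·(3) + (0)·(-2) = 39.
  So p(λ) = λ³ - 12λ² + 40λ - 39.
Step 2 — look for an integer root (rational root theorem: any rational root is an integer divisor of 39). Testing λ = 3:
  p(3) = 27 - 108 + 120 - 39 = 0  ✓
  Dividing out (λ - 3): p(λ) = (λ - 3)(λ² - 9λ + 13).
Step 3 — remaining eigenvalues from the quadratic λ² - 9λ + 13 = 0:
  Δ = 9² - 4·13 = 81 - 52 = 29,  λ = (9 ± √29)/2 = (9 ± 5.3852)/2 ≈ 7.1926 or 1.8074.
  Sorted: λ_1 = 7.1926,  λ_2 = 3,  λ_3 = 1.8074  (check: sum = 12 = tr ✓).

Step 4 — unit eigenvector for λ_1 ≈ 7.1926: v spans the null space of (Sigma - λ_1 I), whose rows are
  r_1 = (-4.1926, 1, 0),  r_2 = (1, -1.1926, -2),  r_3 = (0, -2, -4.1926).
  v is orthogonal to every row, so take v ∝ r_1 × r_2 = ((1)·(-2) - (0)·(-1.1926), (0)·(1) - (-4.1926)·(-2), (-4.1926)·(-1.1926) - (1)·(1)) ≈ (-2, -8.3852, 4).
  Rescale (multiply by -1 so the first nonzero entry is positive): u = (2, 8.3852, -4).
  ||u|| = √((2)² + (8.3852)² + (-4)²) = √(90.311) ≈ 9.5032,  v_1 = u/||u|| ≈ (0.2105, 0.8824, -0.4209) (||v_1|| = 1).

λ_1 = 7.1926,  λ_2 = 3,  λ_3 = 1.8074;  v_1 ≈ (0.2105, 0.8824, -0.4209)


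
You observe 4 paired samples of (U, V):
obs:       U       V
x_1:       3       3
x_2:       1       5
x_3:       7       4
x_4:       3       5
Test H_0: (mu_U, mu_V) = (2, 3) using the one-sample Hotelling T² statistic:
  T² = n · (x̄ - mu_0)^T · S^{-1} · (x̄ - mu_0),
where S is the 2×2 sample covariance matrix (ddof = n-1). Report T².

Step 1 — sample mean vector:
  mean(U) = (3 + 1 + 7 + 3) / 4 = 14/4 = 3.5
  mean(V) = (3 + 5 + 4 + 5) / 4 = 17/4 = 4.25
  x̄ = (3.5, 4.25),  deviation x̄ - mu_0 = (3.5, 4.25) - (2, 3) = (1.5, 1.25).

Step 2 — sample covariance matrix, S[i,j] = (1/(n-1)) · Σ_k (x_{k,i} - mean_i) · (x_{k,j} - mean_j), divisor n-1 = 3:
  S[U,U] = ((-0.5)·(-0.5) + (-2.5)·(-2.5) + (3.5)·(3.5) + (-0.5)·(-0.5)) / 3 = 19/3 = 6.3333
  S[U,V] = ((-0.5)·(-1.25) + (-2.5)·(0.75) + (3.5)·(-0.25) + (-0.5)·(0.75)) / 3 = -2.5/3 = -0.8333
  S[V,V] = ((-1.25)·(-1.25) + (0.75)·(0.75) + (-0.25)·(-0.25) + (0.75)·(0.75)) / 3 = 2.75/3 = 0.9167
  S = [[6.3333, -0.8333],
 [-0.8333, 0.9167]].

Step 3 — invert S. det(S) = 6.3333·0.9167 - (-0.8333)² = 5.1111.
  S^{-1} = (1/det) · [[d, -b], [-b, a]] = [[0.1793, 0.163],
 [0.163, 1.2391]].

Step 4 — quadratic form (x̄ - mu_0)^T · S^{-1} · (x̄ - mu_0):
  S^{-1} · (x̄ - mu_0) = (0.4728, 1.7935),
  (x̄ - mu_0)^T · [...] = (1.5)·(0.4728) + (1.25)·(1.7935) = 2.9511.

Step 5 — scale by n: T² = 4 · 2.9511 = 11.8043.

T² ≈ 11.8043


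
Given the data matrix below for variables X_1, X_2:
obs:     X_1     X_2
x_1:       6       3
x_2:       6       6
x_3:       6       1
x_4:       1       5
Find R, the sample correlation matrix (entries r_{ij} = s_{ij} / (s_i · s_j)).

Step 1 — column means:
  mean(X_1) = (6 + 6 + 6 + 1) / 4 = 19/4 = 4.75
  mean(X_2) = (3 + 6 + 1 + 5) / 4 = 15/4 = 3.75

Step 2 — sample variances and covariances s[i,j] = (1/(n-1)) · Σ_k (x_{k,i} - mean_i) · (x_{k,j} - mean_j), with n-1 = 3:
  s[X_1,X_1] = ((1.25)·(1.25) + (1.25)·(1.25) + (1.25)·(1.25) + (-3.75)·(-3.75)) / 3 = 18.75/3 = 6.25
  s[X_1,X_2] = ((1.25)·(-0.75) + (1.25)·(2.25) + (1.25)·(-2.75) + (-3.75)·(1.25)) / 3 = -6.25/3 = -2.0833
  s[X_2,X_2] = ((-0.75)·(-0.75) + (2.25)·(2.25) + (-2.75)·(-2.75) + (1.25)·(1.25)) / 3 = 14.75/3 = 4.9167
  Sample standard deviations s_i = √(s[i,i]):
  s(X_1) = √(6.25) = 2.5
  s(X_2) = √(4.9167) = 2.2174

Step 3 — r_{ij} = s_{ij} / (s_i · s_j):
  r[X_1,X_1] = 1 (diagonal).
  r[X_1,X_2] = -2.0833 / (2.5 · 2.2174) = -2.0833 / 5.5434 = -0.3758
  r[X_2,X_2] = 1 (diagonal).

R is symmetric with unit diagonal. Assembling:

R = [[1, -0.3758],
 [-0.3758, 1]]


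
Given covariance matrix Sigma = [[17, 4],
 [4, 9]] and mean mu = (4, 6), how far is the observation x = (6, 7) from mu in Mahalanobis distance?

Step 1 — centre the observation: (x - mu) = (2, 1).

Step 2 — invert Sigma. det(Sigma) = 17·9 - (4)² = 137.
  Sigma^{-1} = (1/det) · [[d, -b], [-b, a]] = [[0.0657, -0.0292],
 [-0.0292, 0.1241]].

Step 3 — form the quadratic (x - mu)^T · Sigma^{-1} · (x - mu):
  Sigma^{-1} · (x - mu) = (0.1022, 0.0657).
  (x - mu)^T · [Sigma^{-1} · (x - mu)] = (2)·(0.1022) + (1)·(0.0657) = 0.2701.

Step 4 — take square root: d = √(0.2701) ≈ 0.5197.

d(x, mu) = √(0.2701) ≈ 0.5197


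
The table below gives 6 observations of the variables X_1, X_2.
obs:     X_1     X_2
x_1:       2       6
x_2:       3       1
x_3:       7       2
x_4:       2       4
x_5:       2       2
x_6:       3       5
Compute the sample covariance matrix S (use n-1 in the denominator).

Step 1 — column means:
  mean(X_1) = (2 + 3 + 7 + 2 + 2 + 3) / 6 = 19/6 = 3.1667
  mean(X_2) = (6 + 1 + 2 + 4 + 2 + 5) / 6 = 20/6 = 3.3333

Step 2 — sample covariance S[i,j] = (1/(n-1)) · Σ_k (x_{k,i} - mean_i) · (x_{k,j} - mean_j), with n-1 = 5.
  S[X_1,X_1] = ((-1.1667)·(-1.1667) + (-0.1667)·(-0.1667) + (3.8333)·(3.8333) + (-1.1667)·(-1.1667) + (-1.1667)·(-1.1667) + (-0.1667)·(-0.1667)) / 5 = 18.8333/5 = 3.7667
  S[X_1,X_2] = ((-1.1667)·(2.6667) + (-0.1667)·(-2.3333) + (3.8333)·(-1.3333) + (-1.1667)·(0.6667) + (-1.1667)·(-1.3333) + (-0.1667)·(1.6667)) / 5 = -7.3333/5 = -1.4667
  S[X_2,X_2] = ((2.6667)·(2.6667) + (-2.3333)·(-2.3333) + (-1.3333)·(-1.3333) + (0.6667)·(0.6667) + (-1.3333)·(-1.3333) + (1.6667)·(1.6667)) / 5 = 19.3333/5 = 3.8667

S is symmetric (S[j,i] = S[i,j]). Assembling:

S = [[3.7667, -1.4667],
 [-1.4667, 3.8667]]


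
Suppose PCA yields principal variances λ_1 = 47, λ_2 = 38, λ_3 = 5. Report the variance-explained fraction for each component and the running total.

Step 1 — total variance = trace(Sigma) = Σ λ_i = 47 + 38 + 5 = 90.

Step 2 — fraction explained by component i = λ_i / Σ λ:
  PC1: 47/90 = 0.5222
  PC2: 38/90 = 0.4222
  PC3: 5/90 = 0.0556

Step 3 — cumulative fraction after k components = (λ_1 + ... + λ_k) / Σ λ:
  k = 1: 47/90 = 0.5222
  k = 2: (47 + 38)/90 = 85/90 = 0.9444
  k = 3: (47 + 38 + 5)/90 = 90/90 = 1

Summary (fraction, with percent):

explained: PC1 0.5222 (52.22%), PC2 0.4222 (42.22%), PC3 0.0556 (5.56%);  cumulative: 0.5222, 0.9444, 1


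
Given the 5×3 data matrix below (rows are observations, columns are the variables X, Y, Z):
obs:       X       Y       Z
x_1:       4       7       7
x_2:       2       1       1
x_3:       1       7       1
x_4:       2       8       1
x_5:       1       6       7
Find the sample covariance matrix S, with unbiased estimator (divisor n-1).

Step 1 — column means:
  mean(X) = (4 + 2 + 1 + 2 + 1) / 5 = 10/5 = 2
  mean(Y) = (7 + 1 + 7 + 8 + 6) / 5 = 29/5 = 5.8
  mean(Z) = (7 + 1 + 1 + 1 + 7) / 5 = 17/5 = 3.4

Step 2 — sample covariance S[i,j] = (1/(n-1)) · Σ_k (x_{k,i} - mean_i) · (x_{k,j} - mean_j), with n-1 = 4.
  S[X,X] = ((2)·(2) + (0)·(0) + (-1)·(-1) + (0)·(0) + (-1)·(-1)) / 4 = 6/4 = 1.5
  S[X,Y] = ((2)·(1.2) + (0)·(-4.8) + (-1)·(1.2) + (0)·(2.2) + (-1)·(0.2)) / 4 = 1/4 = 0.25
  S[X,Z] = ((2)·(3.6) + (0)·(-2.4) + (-1)·(-2.4) + (0)·(-2.4) + (-1)·(3.6)) / 4 = 6/4 = 1.5
  S[Y,Y] = ((1.2)·(1.2) + (-4.8)·(-4.8) + (1.2)·(1.2) + (2.2)·(2.2) + (0.2)·(0.2)) / 4 = 30.8/4 = 7.7
  S[Y,Z] = ((1.2)·(3.6) + (-4.8)·(-2.4) + (1.2)·(-2.4) + (2.2)·(-2.4) + (0.2)·(3.6)) / 4 = 8.4/4 = 2.1
  S[Z,Z] = ((3.6)·(3.6) + (-2.4)·(-2.4) + (-2.4)·(-2.4) + (-2.4)·(-2.4) + (3.6)·(3.6)) / 4 = 43.2/4 = 10.8

S is symmetric (S[j,i] = S[i,j]). Assembling:

S = [[1.5, 0.25, 1.5],
 [0.25, 7.7, 2.1],
 [1.5, 2.1, 10.8]]
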